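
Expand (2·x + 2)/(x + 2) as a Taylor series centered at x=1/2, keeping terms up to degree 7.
6/5 + 8·(x - 1/2)/25 - 16·(x - 1/2)^2/125 + 32·(x - 1/2)^3/625 - 64·(x - 1/2)^4/3125 + 128·(x - 1/2)^5/15625 - 256·(x - 1/2)^6/78125 + 512·(x - 1/2)^7/390625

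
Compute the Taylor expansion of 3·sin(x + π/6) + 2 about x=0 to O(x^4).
-√(3)·x^3/4 - 3·x^2/4 + 3·√(3)·x/2 + 7/2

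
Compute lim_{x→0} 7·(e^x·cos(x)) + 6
Direct substitution at x = 0 gives 13.

Final answer: 13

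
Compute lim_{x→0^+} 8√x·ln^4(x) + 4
The product is a 0·∞ indeterminate form at x → 0⁺.
Rewrite the product as 8·ln^4(x) / x^(-1/2) and apply L'Hôpital, or use the standard hierarchy x^(-1/2) ≫ |ln x|^4 as x → 0⁺.
The indeterminate product → 0, so the limit = 4.

Final answer: 4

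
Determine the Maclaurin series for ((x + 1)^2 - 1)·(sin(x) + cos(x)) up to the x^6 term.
7·x^6/120 - x^5/12 - 5·x^4/6 + 3·x^2 + 2·x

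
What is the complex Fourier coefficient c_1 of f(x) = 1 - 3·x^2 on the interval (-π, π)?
Compute the real Fourier coefficients first: a_1 = 12, b_1 = 0.
Then c_1 = (a_1 − i·b_1)/2 = 6.

Final answer: 6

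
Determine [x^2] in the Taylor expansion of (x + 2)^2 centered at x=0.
Expand to order 2: (x + 2)^2 = x^2 + 4·x + 4 + O(x^3).
The coefficient of x^2 is 1.

Final answer: 1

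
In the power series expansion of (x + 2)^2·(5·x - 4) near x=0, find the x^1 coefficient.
Expand to order 1: (x + 2)^2·(5·x - 4) = 4·x - 16 + O(x^2).
The coefficient of x^1 is 4.

Final answer: 4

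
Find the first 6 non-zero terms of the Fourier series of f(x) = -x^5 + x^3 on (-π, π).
(-252 - 2·π^4 + 42·π^2)·sin(x) + (-6·π^2 + 9 + π^4)·sin(2·x) + (-2·π^4/3 - 116/81 + 58·π^2/27)·sin(3·x) + (-9·π^2/8 + 27/64 + π^4/2)·sin(4·x) + (-2·π^4/5 - 108/625 + 18·π^2/25)·sin(5·x) + (-14·π^2/27 + 7/81 + π^4/3)·sin(6·x)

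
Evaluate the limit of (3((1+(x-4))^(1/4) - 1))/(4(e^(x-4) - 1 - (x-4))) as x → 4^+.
Both numerator and denominator → 0 as x → 4^+; this is a 0/0 indeterminate form.
Expand each to leading order near x = 4: numerator ~ 3·(x - 4)/4, denominator ~ 2·(x - 4)^2.
The limit of the ratio is ∞.

Final answer: ∞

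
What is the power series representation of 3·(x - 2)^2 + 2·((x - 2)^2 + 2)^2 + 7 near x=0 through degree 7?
2·x^4 - 16·x^3 + 59·x^2 - 108·x + 91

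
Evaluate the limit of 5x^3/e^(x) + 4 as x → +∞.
The quotient is an ∞/∞ indeterminate form as x → +∞.
The exponential denominator e^(x) dominates the polynomial numerator (e^x ≫ x^3 as x → ∞), so the quotient → 0.
Adding the constant: 0 + 4 = 4. Limit = 4.

Final answer: 4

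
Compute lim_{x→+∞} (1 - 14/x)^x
As x → +∞: this is the defining limit (1 - 14/x)^x → e^(-14).
Limit = e^(-14).

Final answer: e^(-14)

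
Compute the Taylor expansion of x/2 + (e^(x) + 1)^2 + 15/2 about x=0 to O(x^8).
13·x^7/504 + 11·x^6/120 + 17·x^5/60 + 3·x^4/4 + 5·x^3/3 + 3·x^2 + 9·x/2 + 23/2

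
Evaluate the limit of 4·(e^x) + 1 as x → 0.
Direct substitution at x = 0 gives 5.

Final answer: 5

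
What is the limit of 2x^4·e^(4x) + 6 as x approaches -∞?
The product is a 0·∞ indeterminate form at x → -∞.
Rewrite the product as 2x^4 / e^(-4x) (an ∞/∞ form) and apply L'Hôpital, or use the standard hierarchy e^(4|x|) ≫ |x^4| as x → -∞.
The indeterminate product → 0, so the limit = 6.

Final answer: 6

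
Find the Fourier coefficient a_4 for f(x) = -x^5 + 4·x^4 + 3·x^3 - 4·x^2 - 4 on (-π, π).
a_4 = (1/π) ∫_{-π}^{π} f(x)·cos(4x) dx.
Evaluate the integral (use parity and integration by parts as needed): a_4 = -7/4 + 2·π^2.

Final answer: -7/4 + 2·π^2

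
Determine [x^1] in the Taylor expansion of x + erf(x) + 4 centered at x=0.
Expand to order 1: x + erf(x) + 4 = x·(1 + 2/√(π)) + 4 + O(x^2).
The coefficient of x^1 is 1 + 2/√(π).

Final answer: 1 + 2/√(π)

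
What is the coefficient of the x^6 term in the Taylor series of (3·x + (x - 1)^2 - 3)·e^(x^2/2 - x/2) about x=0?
Expand to order 6: (3·x + (x - 1)^2 - 3)·e^(x^2/2 - x/2) = 953·x^6/23040 + 21·x^5/320 - 5·x^4/192 + 2·x^3/3 - 3·x^2/4 + 2·x - 2 + O(x^7).
The coefficient of x^6 is 953/23040.

Final answer: 953/23040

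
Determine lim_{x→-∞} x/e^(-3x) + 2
The quotient is an ∞/∞ indeterminate form as x → -∞.
Compare growth rates of the dominant terms (exponentials ≫ polynomials ≫ logarithms), or apply L'Hôpital's rule; the quotient → 0.
Adding the constant: 0 + 2 = 2. Limit = 2.

Final answer: 2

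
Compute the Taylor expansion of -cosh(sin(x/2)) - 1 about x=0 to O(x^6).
x^4/128 - x^2/8 - 2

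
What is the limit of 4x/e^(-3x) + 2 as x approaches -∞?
The quotient is an ∞/∞ indeterminate form as x → -∞.
Compare growth rates of the dominant terms (exponentials ≫ polynomials ≫ logarithms), or apply L'Hôpital's rule; the quotient → 0.
Adding the constant: 0 + 2 = 2. Limit = 2.

Final answer: 2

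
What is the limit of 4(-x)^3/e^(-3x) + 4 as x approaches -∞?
The quotient is an ∞/∞ indeterminate form as x → -∞.
Compare growth rates of the dominant terms (exponentials ≫ polynomials ≫ logarithms), or apply L'Hôpital's rule; the quotient → 0.
Adding the constant: 0 + 4 = 4. Limit = 4.

Final answer: 4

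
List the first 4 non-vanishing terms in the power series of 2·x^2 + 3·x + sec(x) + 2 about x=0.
5·x^4/24 + 5·x^2/2 + 3·x + 3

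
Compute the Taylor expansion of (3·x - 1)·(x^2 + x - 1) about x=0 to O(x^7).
3·x^3 + 2·x^2 - 4·x + 1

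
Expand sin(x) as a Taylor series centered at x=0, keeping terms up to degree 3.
-x^3/6 + x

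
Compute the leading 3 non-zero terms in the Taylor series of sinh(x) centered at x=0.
x^5/120 + x^3/6 + x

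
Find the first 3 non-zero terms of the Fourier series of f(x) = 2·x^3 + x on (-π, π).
(-22 + 4·π^2)·sin(x) + (2 - 2·π^2)·sin(2·x) + (-2/9 + 4·π^2/3)·sin(3·x)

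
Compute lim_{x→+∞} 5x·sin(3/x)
As x → +∞: let u = 3/x → 0⁺; then 5·x·sin(3/x) = 5·3·sin(u)/u → 5·3·1 = 15.
Limit = 15.

Final answer: 15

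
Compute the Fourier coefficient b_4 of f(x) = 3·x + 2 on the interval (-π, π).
b_4 = (1/π) ∫_{-π}^{π} f(x)·sin(4x) dx.
Evaluate the integral (use parity and integration by parts as needed): b_4 = -3/2.

Final answer: -3/2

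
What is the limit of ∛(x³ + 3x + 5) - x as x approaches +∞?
This is an ∞ − ∞ indeterminate form.
Multiply by (A² + AB + B²)/(A² + AB + B²) where A = ∛(x³+3x + 5), B = x to use A³ − B³ = (A−B)(A²+AB+B²); the x³ terms cancel, leaving (3x + 5)/(A²+AB+B²) with denominator ~ 3x², so the limit is 0.
Limit = 0.

Final answer: 0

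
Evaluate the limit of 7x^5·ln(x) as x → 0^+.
This is a 0·∞ indeterminate form at x → 0⁺.
Rewrite the product as 7·ln(x) / x^(-5) and apply L'Hôpital, or use the standard hierarchy x^(-5) ≫ |ln x| as x → 0⁺.
The indeterminate product → 0, so the limit = 0.

Final answer: 0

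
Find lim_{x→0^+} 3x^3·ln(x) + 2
The product is a 0·∞ indeterminate form at x → 0⁺.
Rewrite the product as 3·ln(x) / x^(-3) and apply L'Hôpital, or use the standard hierarchy x^(-3) ≫ |ln x| as x → 0⁺.
The indeterminate product → 0, so the limit = 2.

Final answer: 2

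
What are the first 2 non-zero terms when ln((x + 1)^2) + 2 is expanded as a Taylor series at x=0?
2·x + 2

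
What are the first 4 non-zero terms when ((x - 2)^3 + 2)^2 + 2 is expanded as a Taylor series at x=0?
-156·x^3 + 216·x^2 - 144·x + 38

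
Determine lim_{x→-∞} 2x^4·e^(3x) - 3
The product is a 0·∞ indeterminate form at x → -∞.
Rewrite the product as 2x^4 / e^(-3x) (an ∞/∞ form) and apply L'Hôpital, or use the standard hierarchy e^(3|x|) ≫ |x^4| as x → -∞.
The indeterminate product → 0, so the limit = -3.

Final answer: -3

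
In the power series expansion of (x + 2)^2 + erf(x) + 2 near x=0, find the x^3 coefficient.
Expand to order 3: (x + 2)^2 + erf(x) + 2 = -2·x^3/(3·√(π)) + x^2 + x·(2/√(π) + 4) + 6 + O(x^4).
The coefficient of x^3 is -2/(3·√(π)).

Final answer: -2/(3·√(π))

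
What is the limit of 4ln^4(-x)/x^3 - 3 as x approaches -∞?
The quotient is an ∞/∞ indeterminate form as x → -∞.
Compare growth rates of the dominant terms (exponentials ≫ polynomials ≫ logarithms), or apply L'Hôpital's rule; the quotient → 0.
Adding the constant: 0 - 3 = -3. Limit = -3.

Final answer: -3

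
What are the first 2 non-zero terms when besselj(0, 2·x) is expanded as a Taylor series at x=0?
1 - x^2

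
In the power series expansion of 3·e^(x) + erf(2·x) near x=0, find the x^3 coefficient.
Expand to order 3: 3·e^(x) + erf(2·x) = x^3·(1/2 - 16/(3·√(π))) + 3·x^2/2 + x·(4/√(π) + 3) + 3 + O(x^4).
The coefficient of x^3 is 1/2 - 16/(3·√(π)).

Final answer: 1/2 - 16/(3·√(π))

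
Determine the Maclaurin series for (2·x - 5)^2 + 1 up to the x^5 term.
4·x^2 - 20·x + 26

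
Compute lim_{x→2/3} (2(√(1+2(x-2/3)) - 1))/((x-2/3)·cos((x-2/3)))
Both numerator and denominator → 0 as x → 2/3; this is a 0/0 indeterminate form.
Expand each to leading order near x = 2/3: numerator ~ 2·(x - 2/3), denominator ~ (x - 2/3).
The limit of the ratio is 2.

Final answer: 2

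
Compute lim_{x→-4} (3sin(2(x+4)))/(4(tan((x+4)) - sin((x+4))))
Both numerator and denominator → 0 as x → -4; this is a 0/0 indeterminate form.
Expand each to leading order near x = -4: numerator ~ 6·(x + 4), denominator ~ 2·(x + 4)^3.
The limit of the ratio is ∞.

Final answer: ∞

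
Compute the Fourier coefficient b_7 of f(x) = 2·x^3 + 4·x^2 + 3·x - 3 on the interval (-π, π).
b_7 = (1/π) ∫_{-π}^{π} f(x)·sin(7x) dx.
Evaluate the integral (use parity and integration by parts as needed): b_7 = 270/343 + 4·π^2/7.

Final answer: 270/343 + 4·π^2/7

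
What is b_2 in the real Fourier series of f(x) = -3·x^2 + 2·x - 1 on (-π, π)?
b_2 = (1/π) ∫_{-π}^{π} f(x)·sin(2x) dx.
Evaluate the integral (use parity and integration by parts as needed): b_2 = -2.

Final answer: -2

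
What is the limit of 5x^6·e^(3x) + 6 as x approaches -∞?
The product is a 0·∞ indeterminate form at x → -∞.
Rewrite the product as 5x^6 / e^(-3x) (an ∞/∞ form) and apply L'Hôpital, or use the standard hierarchy e^(3|x|) ≫ |x^6| as x → -∞.
The indeterminate product → 0, so the limit = 6.

Final answer: 6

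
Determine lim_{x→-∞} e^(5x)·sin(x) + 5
Evaluate the dominant behaviour as x → -∞; each term tends to a finite value or vanishes.
Limit = 5.

Final answer: 5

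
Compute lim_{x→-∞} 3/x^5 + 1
Evaluate the dominant behaviour as x → -∞; each term tends to a finite value or vanishes.
Limit = 1.

Final answer: 1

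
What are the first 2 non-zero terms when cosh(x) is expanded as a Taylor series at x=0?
x^2/2 + 1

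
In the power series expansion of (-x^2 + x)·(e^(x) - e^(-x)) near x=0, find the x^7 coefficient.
Expand to order 7: (-x^2 + x)·(e^(x) - e^(-x)) = -x^7/60 + x^6/60 - x^5/3 + x^4/3 - 2·x^3 + 2·x^2 + O(x^8).
The coefficient of x^7 is -1/60.

Final answer: -1/60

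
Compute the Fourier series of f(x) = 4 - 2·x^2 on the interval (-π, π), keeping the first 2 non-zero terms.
8·cos(x) - 2·π^2/3 + 4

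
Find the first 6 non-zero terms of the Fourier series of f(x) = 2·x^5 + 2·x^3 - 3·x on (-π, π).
(-76·π^2 + 4·π^4 + 450)·sin(x) + (-2·π^4 - 9 + 8·π^2)·sin(2·x) + (-44·π^2/27 - 74/81 + 4·π^4/3)·sin(3·x) + (-π^4 + 45/32 + π^2/4)·sin(4·x) + (-774/625 + 4·π^2/25 + 4·π^4/5)·sin(5·x) + (-2·π^4/3 - 8·π^2/27 + 85/81)·sin(6·x)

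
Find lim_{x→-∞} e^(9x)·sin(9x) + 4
Evaluate the dominant behaviour as x → -∞; each term tends to a finite value or vanishes.
Limit = 4.

Final answer: 4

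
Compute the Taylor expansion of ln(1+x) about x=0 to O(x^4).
x^3/3 - x^2/2 + x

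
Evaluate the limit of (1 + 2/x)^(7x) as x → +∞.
As x → +∞: write (1 + 2/x)^(7x) = ((1 + 2/x)^x)^7 → (e^2)^7 = e^14.
Limit = e^(14).

Final answer: e^(14)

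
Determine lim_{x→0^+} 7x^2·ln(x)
This is a 0·∞ indeterminate form at x → 0⁺.
Rewrite the product as 7·ln(x) / x^(-2) and apply L'Hôpital, or use the standard hierarchy x^(-2) ≫ |ln x| as x → 0⁺.
The indeterminate product → 0, so the limit = 0.

Final answer: 0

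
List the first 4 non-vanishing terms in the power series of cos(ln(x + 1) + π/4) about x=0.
-5·√(2)·x^4/24 + √(2)·x^3/6 - √(2)·x/2 + √(2)/2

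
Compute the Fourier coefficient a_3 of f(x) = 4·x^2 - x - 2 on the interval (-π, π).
a_3 = (1/π) ∫_{-π}^{π} f(x)·cos(3x) dx.
Evaluate the integral (use parity and integration by parts as needed): a_3 = -16/9.

Final answer: -16/9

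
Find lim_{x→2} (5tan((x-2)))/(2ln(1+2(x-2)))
Both numerator and denominator → 0 as x → 2; this is a 0/0 indeterminate form.
Expand each to leading order near x = 2: numerator ~ 5·(x - 2), denominator ~ 4·(x - 2).
The limit of the ratio is 5/4.

Final answer: 5/4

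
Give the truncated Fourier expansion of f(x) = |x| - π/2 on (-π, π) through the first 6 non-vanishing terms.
-4·cos(x)/π - 4·cos(3·x)/(9·π) - 4·cos(5·x)/(25·π) - 4·cos(7·x)/(49·π) - 4·cos(9·x)/(81·π) - 4·cos(11·x)/(121·π)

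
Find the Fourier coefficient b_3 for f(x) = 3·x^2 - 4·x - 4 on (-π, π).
b_3 = (1/π) ∫_{-π}^{π} f(x)·sin(3x) dx.
Evaluate the integral (use parity and integration by parts as needed): b_3 = -8/3.

Final answer: -8/3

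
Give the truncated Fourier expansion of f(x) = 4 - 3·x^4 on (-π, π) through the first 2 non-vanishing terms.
(-144 + 24·π^2)·cos(x) - 3·π^4/5 + 4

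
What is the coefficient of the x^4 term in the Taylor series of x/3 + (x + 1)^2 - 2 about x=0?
Expand to order 4: x/3 + (x + 1)^2 - 2 = x^2 + 7·x/3 - 1 + O(x^5).
The coefficient of x^4 is 0.

Final answer: 0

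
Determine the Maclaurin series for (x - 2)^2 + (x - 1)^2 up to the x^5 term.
2·x^2 - 6·x + 5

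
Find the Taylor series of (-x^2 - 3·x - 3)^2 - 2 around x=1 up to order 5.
47 + 70·(x - 1) + 39·(x - 1)^2 + 10·(x - 1)^3 + (x - 1)^4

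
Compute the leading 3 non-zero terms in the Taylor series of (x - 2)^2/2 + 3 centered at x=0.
x^2/2 - 2·x + 5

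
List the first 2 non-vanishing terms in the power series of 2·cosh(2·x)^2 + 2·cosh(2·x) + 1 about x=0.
12·x^2 + 5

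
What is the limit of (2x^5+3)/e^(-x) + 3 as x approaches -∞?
The quotient is an ∞/∞ indeterminate form as x → -∞.
Compare growth rates of the dominant terms (exponentials ≫ polynomials ≫ logarithms), or apply L'Hôpital's rule; the quotient → 0.
Adding the constant: 0 + 3 = 3. Limit = 3.

Final answer: 3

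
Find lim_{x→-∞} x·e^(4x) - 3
The product is a 0·∞ indeterminate form at x → -∞.
Rewrite the product as x / e^(-4x) (an ∞/∞ form) and apply L'Hôpital, or use the standard hierarchy e^(4|x|) ≫ |x| as x → -∞.
The indeterminate product → 0, so the limit = -3.

Final answer: -3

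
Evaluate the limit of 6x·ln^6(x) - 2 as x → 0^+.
The product is a 0·∞ indeterminate form at x → 0⁺.
Rewrite the product as 6·ln^6(x) / x^(-1) and apply L'Hôpital, or use the standard hierarchy x^(-1) ≫ |ln x|^6 as x → 0⁺.
The indeterminate product → 0, so the limit = -2.

Final answer: -2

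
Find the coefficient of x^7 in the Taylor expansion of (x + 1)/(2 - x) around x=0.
Expand to order 7: (x + 1)/(2 - x) = 3·x^7/256 + 3·x^6/128 + 3·x^5/64 + 3·x^4/32 + 3·x^3/16 + 3·x^2/8 + 3·x/4 + 1/2 + O(x^8).
The coefficient of x^7 is 3/256.

Final answer: 3/256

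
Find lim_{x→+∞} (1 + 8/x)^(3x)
As x → +∞: write (1 + 8/x)^(3x) = ((1 + 8/x)^x)^3 → (e^8)^3 = e^24.
Limit = e^(24).

Final answer: e^(24)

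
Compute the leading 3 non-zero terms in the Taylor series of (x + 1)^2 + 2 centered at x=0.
x^2 + 2·x + 3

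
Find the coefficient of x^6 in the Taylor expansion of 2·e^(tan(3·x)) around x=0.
Expand to order 6: 2·e^(tan(3·x)) = 14337·x^6/40 + 2997·x^5/20 + 243·x^4/4 + 27·x^3 + 9·x^2 + 6·x + 2 + O(x^7).
The coefficient of x^6 is 14337/40.

Final answer: 14337/40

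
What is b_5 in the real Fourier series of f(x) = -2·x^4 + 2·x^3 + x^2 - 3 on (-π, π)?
b_5 = (1/π) ∫_{-π}^{π} f(x)·sin(5x) dx.
Evaluate the integral (use parity and integration by parts as needed): b_5 = -24/125 + 4·π^2/5.

Final answer: -24/125 + 4·π^2/5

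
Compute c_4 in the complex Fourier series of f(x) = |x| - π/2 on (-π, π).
Compute the real Fourier coefficients first: a_4 = 0, b_4 = 0.
Then c_4 = (a_4 − i·b_4)/2 = 0.

Final answer: 0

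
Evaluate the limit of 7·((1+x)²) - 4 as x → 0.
Direct substitution at x = 0 gives 3.

Final answer: 3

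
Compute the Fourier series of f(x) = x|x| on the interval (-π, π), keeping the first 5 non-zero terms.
(-8 + 2·π^2)·sin(x)/π - π·sin(2·x) + (-8 + 18·π^2)·sin(3·x)/(27·π) - π·sin(4·x)/2 + (-8 + 50·π^2)·sin(5·x)/(125·π)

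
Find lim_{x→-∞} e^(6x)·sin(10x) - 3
Evaluate the dominant behaviour as x → -∞; each term tends to a finite value or vanishes.
Limit = -3.

Final answer: -3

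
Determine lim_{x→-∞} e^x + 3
Evaluate the dominant behaviour as x → -∞; each term tends to a finite value or vanishes.
Limit = 3.

Final answer: 3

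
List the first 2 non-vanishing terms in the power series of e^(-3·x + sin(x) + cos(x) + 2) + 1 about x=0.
-2·x·e^(3) + 1 + e^(3)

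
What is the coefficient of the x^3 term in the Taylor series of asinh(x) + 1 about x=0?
Expand to order 3: asinh(x) + 1 = -x^3/6 + x + 1 + O(x^4).
The coefficient of x^3 is -1/6.

Final answer: -1/6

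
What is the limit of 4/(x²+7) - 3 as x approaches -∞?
Evaluate the dominant behaviour as x → -∞; each term tends to a finite value or vanishes.
Limit = -3.

Final answer: -3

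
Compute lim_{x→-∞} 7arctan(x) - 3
Evaluate the dominant behaviour as x → -∞; each term tends to a finite value or vanishes.
Limit = -7·π/2 - 3.

Final answer: -7·π/2 - 3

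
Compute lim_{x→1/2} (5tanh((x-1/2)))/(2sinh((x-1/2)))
Both numerator and denominator → 0 as x → 1/2; this is a 0/0 indeterminate form.
Expand each to leading order near x = 1/2: numerator ~ 5·(x - 1/2), denominator ~ 2·(x - 1/2).
The limit of the ratio is 5/2.

Final answer: 5/2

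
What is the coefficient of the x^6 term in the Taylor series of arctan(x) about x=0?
Expand to order 6: arctan(x) = x^5/5 - x^3/3 + x + O(x^7).
The coefficient of x^6 is 0.

Final answer: 0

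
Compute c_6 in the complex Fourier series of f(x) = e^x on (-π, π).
Compute the real Fourier coefficients first: a_6 = (-1 + e^(2·π))·e^(-π)/(37·π), b_6 = (6 - 6·e^(2·π))·e^(-π)/(37·π).
Then c_6 = (a_6 − i·b_6)/2 = -e^(-π)/(74·π) + e^(π)/(74·π) - 3·i·e^(-π)/(37·π) + 3·i·e^(π)/(37·π).

Final answer: -e^(-π)/(74·π) + e^(π)/(74·π) - 3·i·e^(-π)/(37·π) + 3·i·e^(π)/(37·π)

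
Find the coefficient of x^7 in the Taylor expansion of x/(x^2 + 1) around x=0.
Expand to order 7: x/(x^2 + 1) = -x^7 + x^5 - x^3 + x + O(x^8).
The coefficient of x^7 is -1.

Final answer: -1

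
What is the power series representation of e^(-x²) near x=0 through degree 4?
x^4/2 - x^2 + 1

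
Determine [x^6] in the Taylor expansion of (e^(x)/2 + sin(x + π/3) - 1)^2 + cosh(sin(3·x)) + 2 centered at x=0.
Expand to order 6: (e^(x)/2 + sin(x + π/3) - 1)^2 + cosh(sin(3·x)) + 2 = x^6·(-243/80 + (-1/2 + √(3)/2)^2·(2·(-√(3)/(4·(-1/2 + √(3)/2)) + 1/(4·(-1/2 + √(3)/2)))·(1/(48·(-1/2 + √(3)/2)) + √(3)/(48·(-1/2 + √(3)/2))) - √(3)/(720·(-1/2 + √(3)/2)) + 1/(720·(-1/2 + √(3)/2)) + 1/(60·(-1/2 + √(3)/2)^2))) + x^5·(-1/2 + √(3)/2)^2·(1/(60·(-1/2 + √(3)/2)) + 2·(1/(48·(-1/2 + √(3)/2)) + √(3)/(48·(-1/2 + √(3)/2)))/(-1/2 + √(3)/2)) + x^4·(-81/8 + (-1/2 + √(3)/2)^2·(1/(24·(-1/2 + √(3)/2)) + √(3)/(24·(-1/2 + √(3)/2)) + (-√(3)/(4·(-1/2 + √(3)/2)) + 1/(4·(-1/2 + √(3)/2)))^2)) + 2·x^3·(-1/2 + √(3)/2)·(-√(3)/(4·(-1/2 + √(3)/2)) + 1/(4·(-1/2 + √(3)/2))) + x^2·((-1/2 + √(3)/2)^2·(-√(3)/(2·(-1/2 + √(3)/2)) + 1/(2·(-1/2 + √(3)/2)) + (-1/2 + √(3)/2)^(-2)) + 9/2) + x·(-1 + √(3)) + (-1/2 + √(3)/2)^2 + 3 + O(x^7).
The coefficient of x^6 is -243/80 + (-1/2 + √(3)/2)^2·(2·(-√(3)/(4·(-1/2 + √(3)/2)) + 1/(4·(-1/2 + √(3)/2)))·(1/(48·(-1/2 + √(3)/2)) + √(3)/(48·(-1/2 + √(3)/2))) - √(3)/(720·(-1/2 + √(3)/2)) + 1/(720·(-1/2 + √(3)/2)) + 1/(60·(-1/2 + √(3)/2)^2)).

Final answer: -243/80 + (-1/2 + √(3)/2)^2·(2·(-√(3)/(4·(-1/2 + √(3)/2)) + 1/(4·(-1/2 + √(3)/2)))·(1/(48·(-1/2 + √(3)/2)) + √(3)/(48·(-1/2 + √(3)/2))) - √(3)/(720·(-1/2 + √(3)/2)) + 1/(720·(-1/2 + √(3)/2)) + 1/(60·(-1/2 + √(3)/2)^2))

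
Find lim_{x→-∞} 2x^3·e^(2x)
This is a 0·∞ indeterminate form at x → -∞.
Rewrite the product as 2x^3 / e^(-2x) (an ∞/∞ form) and apply L'Hôpital, or use the standard hierarchy e^(2|x|) ≫ |x^3| as x → -∞.
The indeterminate product → 0, so the limit = 0.

Final answer: 0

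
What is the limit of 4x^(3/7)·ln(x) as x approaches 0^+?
This is a 0·∞ indeterminate form at x → 0⁺.
Rewrite the product as 4·ln(x) / x^(-3/7) and apply L'Hôpital, or use the standard hierarchy x^(-3/7) ≫ |ln x| as x → 0⁺.
The indeterminate product → 0, so the limit = 0.

Final answer: 0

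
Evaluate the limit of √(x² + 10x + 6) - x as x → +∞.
As x → +∞: multiply by the conjugate to get (10x+6)/(√(x²+10x+6)+x); the denominator ~ 2x, so the limit is 10/2 = 5.
Limit = 5.

Final answer: 5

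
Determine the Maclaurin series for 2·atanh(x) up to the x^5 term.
2·x^5/5 + 2·x^3/3 + 2·x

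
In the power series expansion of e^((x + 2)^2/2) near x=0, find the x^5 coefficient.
Expand to order 5: e^((x + 2)^2/2) = 71·x^5·e^(2)/60 + 43·x^4·e^(2)/24 + 7·x^3·e^(2)/3 + 5·x^2·e^(2)/2 + 2·x·e^(2) + e^(2) + O(x^6).
The coefficient of x^5 is 71·e^(2)/60.

Final answer: 71·e^(2)/60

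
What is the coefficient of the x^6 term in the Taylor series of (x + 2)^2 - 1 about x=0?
Expand to order 6: (x + 2)^2 - 1 = x^2 + 4·x + 3 + O(x^7).
The coefficient of x^6 is 0.

Final answer: 0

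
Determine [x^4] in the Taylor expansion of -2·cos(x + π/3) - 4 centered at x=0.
Expand to order 4: -2·cos(x + π/3) - 4 = -x^4/24 - √(3)·x^3/6 + x^2/2 + √(3)·x - 5 + O(x^5).
The coefficient of x^4 is -1/24.

Final answer: -1/24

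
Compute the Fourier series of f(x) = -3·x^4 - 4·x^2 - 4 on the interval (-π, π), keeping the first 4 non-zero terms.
(-128 + 24·π^2)·cos(x) + (5 - 6·π^2)·cos(2·x) + 8·π^2·cos(3·x)/3 - 3·π^4/5 - 4·π^2/3 - 4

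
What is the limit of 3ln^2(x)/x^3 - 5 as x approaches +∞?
The quotient is an ∞/∞ indeterminate form as x → +∞.
The polynomial denominator x^3 dominates the logarithmic numerator (any positive power of x ≫ ln^2(x) as x → ∞), so the quotient → 0.
Adding the constant: 0 - 5 = -5. Limit = -5.

Final answer: -5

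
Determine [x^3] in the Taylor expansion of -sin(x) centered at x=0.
Expand to order 3: -sin(x) = x^3/6 - x + O(x^4).
The coefficient of x^3 is 1/6.

Final answer: 1/6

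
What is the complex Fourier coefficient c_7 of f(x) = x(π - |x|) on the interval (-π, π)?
Compute the real Fourier coefficients first: a_7 = 0, b_7 = 8/(343·π).
Then c_7 = (a_7 − i·b_7)/2 = -4·i/(343·π).

Final answer: -4·i/(343·π)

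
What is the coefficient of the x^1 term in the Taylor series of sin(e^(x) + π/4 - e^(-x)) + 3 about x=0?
Expand to order 1: sin(e^(x) + π/4 - e^(-x)) + 3 = √(2)·x + √(2)/2 + 3 + O(x^2).
The coefficient of x^1 is √(2).

Final answer: √(2)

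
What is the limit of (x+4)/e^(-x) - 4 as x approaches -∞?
The quotient is an ∞/∞ indeterminate form as x → -∞.
Compare growth rates of the dominant terms (exponentials ≫ polynomials ≫ logarithms), or apply L'Hôpital's rule; the quotient → 0.
Adding the constant: 0 - 4 = -4. Limit = -4.

Final answer: -4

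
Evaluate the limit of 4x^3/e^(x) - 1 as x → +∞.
The quotient is an ∞/∞ indeterminate form as x → +∞.
The exponential denominator e^(x) dominates the polynomial numerator (e^x ≫ x^3 as x → ∞), so the quotient → 0.
Adding the constant: 0 - 1 = -1. Limit = -1.

Final answer: -1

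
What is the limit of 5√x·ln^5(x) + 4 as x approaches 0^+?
The product is a 0·∞ indeterminate form at x → 0⁺.
Rewrite the product as 5·ln^5(x) / x^(-1/2) and apply L'Hôpital, or use the standard hierarchy x^(-1/2) ≫ |ln x|^5 as x → 0⁺.
The indeterminate product → 0, so the limit = 4.

Final answer: 4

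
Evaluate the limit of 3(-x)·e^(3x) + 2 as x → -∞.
The product is a 0·∞ indeterminate form at x → -∞.
Rewrite the product as 3(-x) / e^(-3x) (an ∞/∞ form) and apply L'Hôpital, or use the standard hierarchy e^(3|x|) ≫ |(-x)| as x → -∞.
The indeterminate product → 0, so the limit = 2.

Final answer: 2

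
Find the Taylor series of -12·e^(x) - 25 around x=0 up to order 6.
-x^6/60 - x^5/10 - x^4/2 - 2·x^3 - 6·x^2 - 12·x - 37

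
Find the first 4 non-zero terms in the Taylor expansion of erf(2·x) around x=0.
-128·x^7/(21·√(π)) + 32·x^5/(5·√(π)) - 16·x^3/(3·√(π)) + 4·x/√(π)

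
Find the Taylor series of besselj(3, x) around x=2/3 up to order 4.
besselj(3, 2/3) + (-besselj(4, 2/3)/2 + besselj(2, 2/3)/2)·(x - 2/3) + (-besselj(3, 2/3)/4 + besselj(5, 2/3)/8 + besselj(1, 2/3)/8)·(x - 2/3)^2 + (-besselj(2, 2/3)/16 - besselj(6, 2/3)/48 + besselj(4, 2/3)/16 + besselj(0, 2/3)/48)·(x - 2/3)^3 + (-5·besselj(1, 2/3)/384 - besselj(5, 2/3)/96 + besselj(7, 2/3)/384 + besselj(3, 2/3)/64)·(x - 2/3)^4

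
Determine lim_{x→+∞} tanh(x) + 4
Evaluate the dominant behaviour as x → +∞; each term tends to a finite value or vanishes.
Limit = 5.

Final answer: 5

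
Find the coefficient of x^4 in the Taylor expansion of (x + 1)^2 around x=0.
Expand to order 4: (x + 1)^2 = x^2 + 2·x + 1 + O(x^5).
The coefficient of x^4 is 0.

Final answer: 0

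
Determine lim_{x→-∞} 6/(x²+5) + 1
Evaluate the dominant behaviour as x → -∞; each term tends to a finite value or vanishes.
Limit = 1.

Final answer: 1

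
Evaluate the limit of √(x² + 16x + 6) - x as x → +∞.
This is an ∞ − ∞ indeterminate form.
Multiply and divide by the conjugate √(x²+16x + 6) + x; the x² terms cancel, leaving (16x + 6)/(√(x²+16x + 6)+x) → 16/2 = 8.
Limit = 8.

Final answer: 8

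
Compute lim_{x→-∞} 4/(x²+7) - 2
Evaluate the dominant behaviour as x → -∞; each term tends to a finite value or vanishes.
Limit = -2.

Final answer: -2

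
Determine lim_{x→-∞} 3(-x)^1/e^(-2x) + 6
The quotient is an ∞/∞ indeterminate form as x → -∞.
Compare growth rates of the dominant terms (exponentials ≫ polynomials ≫ logarithms), or apply L'Hôpital's rule; the quotient → 0.
Adding the constant: 0 + 6 = 6. Limit = 6.

Final answer: 6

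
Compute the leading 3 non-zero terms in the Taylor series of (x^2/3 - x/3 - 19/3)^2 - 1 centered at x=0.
-37·x^2/9 + 38·x/9 + 352/9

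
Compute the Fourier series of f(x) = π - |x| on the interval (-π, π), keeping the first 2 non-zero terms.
4·cos(x)/π + π/2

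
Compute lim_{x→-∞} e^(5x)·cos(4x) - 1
Evaluate the dominant behaviour as x → -∞; each term tends to a finite value or vanishes.
Limit = -1.

Final answer: -1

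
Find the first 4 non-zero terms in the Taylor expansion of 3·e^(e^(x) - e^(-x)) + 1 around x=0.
5·x^3 + 6·x^2 + 6·x + 4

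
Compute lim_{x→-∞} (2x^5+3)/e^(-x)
This is an ∞/∞ indeterminate form as x → -∞.
Compare growth rates of the dominant terms (exponentials ≫ polynomials ≫ logarithms), or apply L'Hôpital's rule; the quotient → 0.
Limit = 0.

Final answer: 0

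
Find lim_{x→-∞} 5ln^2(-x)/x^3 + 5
The quotient is an ∞/∞ indeterminate form as x → -∞.
Compare growth rates of the dominant terms (exponentials ≫ polynomials ≫ logarithms), or apply L'Hôpital's rule; the quotient → 0.
Adding the constant: 0 + 5 = 5. Limit = 5.

Final answer: 5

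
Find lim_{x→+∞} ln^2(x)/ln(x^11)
This is an ∞/∞ indeterminate form as x → +∞.
Write ln(x^11) = 11·ln(x), reducing the quotient to ln(x)/11 → ∞.
Limit = ∞.

Final answer: ∞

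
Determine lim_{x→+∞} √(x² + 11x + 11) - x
As x → +∞: multiply by the conjugate to get (11x+11)/(√(x²+11x+11)+x); the denominator ~ 2x, so the limit is 11/2.
Limit = 11/2.

Final answer: 11/2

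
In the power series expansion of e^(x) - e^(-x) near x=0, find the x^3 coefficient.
Expand to order 3: e^(x) - e^(-x) = x^3/3 + 2·x + O(x^4).
The coefficient of x^3 is 1/3.

Final answer: 1/3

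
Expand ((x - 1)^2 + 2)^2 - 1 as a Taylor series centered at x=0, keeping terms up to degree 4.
x^4 - 4·x^3 + 10·x^2 - 12·x + 8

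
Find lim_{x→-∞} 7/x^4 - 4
Evaluate the dominant behaviour as x → -∞; each term tends to a finite value or vanishes.
Limit = -4.

Final answer: -4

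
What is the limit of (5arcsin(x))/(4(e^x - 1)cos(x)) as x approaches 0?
Both numerator and denominator → 0 as x → 0; this is a 0/0 indeterminate form.
Expand each to leading order near x = 0: numerator ~ 5·x, denominator ~ 4·x.
The limit of the ratio is 5/4.

Final answer: 5/4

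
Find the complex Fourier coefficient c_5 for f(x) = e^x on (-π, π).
Compute the real Fourier coefficients first: a_5 = (1 - e^(2·π))·e^(-π)/(26·π), b_5 = (-5 + 5·e^(2·π))·e^(-π)/(26·π).
Then c_5 = (a_5 − i·b_5)/2 = -e^(π)/(52·π) + e^(-π)/(52·π) - 5·i·e^(π)/(52·π) + 5·i·e^(-π)/(52·π).

Final answer: -e^(π)/(52·π) + e^(-π)/(52·π) - 5·i·e^(π)/(52·π) + 5·i·e^(-π)/(52·π)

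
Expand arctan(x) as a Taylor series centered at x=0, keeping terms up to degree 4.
-x^3/3 + x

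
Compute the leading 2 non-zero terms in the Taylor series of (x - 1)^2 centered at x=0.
1 - 2·x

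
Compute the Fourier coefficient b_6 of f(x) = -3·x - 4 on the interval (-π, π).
b_6 = (1/π) ∫_{-π}^{π} f(x)·sin(6x) dx.
Evaluate the integral (use parity and integration by parts as needed): b_6 = 1.

Final answer: 1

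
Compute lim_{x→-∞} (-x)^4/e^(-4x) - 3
The quotient is an ∞/∞ indeterminate form as x → -∞.
Compare growth rates of the dominant terms (exponentials ≫ polynomials ≫ logarithms), or apply L'Hôpital's rule; the quotient → 0.
Adding the constant: 0 - 3 = -3. Limit = -3.

Final answer: -3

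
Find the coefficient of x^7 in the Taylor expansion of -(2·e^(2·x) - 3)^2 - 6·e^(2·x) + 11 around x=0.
Expand to order 7: -(2·e^(2·x) - 3)^2 - 6·e^(2·x) + 11 = -4048·x^7/315 - 200·x^6/9 - 488·x^5/15 - 116·x^4/3 - 104·x^3/3 - 20·x^2 - 4·x + 4 + O(x^8).
The coefficient of x^7 is -4048/315.

Final answer: -4048/315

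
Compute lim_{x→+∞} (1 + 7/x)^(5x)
As x → +∞: write (1 + 7/x)^(5x) = ((1 + 7/x)^x)^5 → (e^7)^5 = e^35.
Limit = e^(35).

Final answer: e^(35)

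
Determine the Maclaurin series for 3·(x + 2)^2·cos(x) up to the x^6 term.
13·x^6/120 + x^5/2 - x^4 - 6·x^3 - 3·x^2 + 12·x + 12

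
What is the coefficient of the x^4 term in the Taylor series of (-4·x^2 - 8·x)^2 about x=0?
Expand to order 4: (-4·x^2 - 8·x)^2 = 16·x^4 + 64·x^3 + 64·x^2 + O(x^5).
The coefficient of x^4 is 16.

Final answer: 16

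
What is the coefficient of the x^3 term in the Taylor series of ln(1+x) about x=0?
Expand to order 3: ln(1+x) = x^3/3 - x^2/2 + x + O(x^4).
The coefficient of x^3 is 1/3.

Final answer: 1/3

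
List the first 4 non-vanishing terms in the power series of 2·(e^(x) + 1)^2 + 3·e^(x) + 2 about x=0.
23·x^3/6 + 15·x^2/2 + 11·x + 13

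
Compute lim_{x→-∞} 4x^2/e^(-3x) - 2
The quotient is an ∞/∞ indeterminate form as x → -∞.
Compare growth rates of the dominant terms (exponentials ≫ polynomials ≫ logarithms), or apply L'Hôpital's rule; the quotient → 0.
Adding the constant: 0 - 2 = -2. Limit = -2.

Final answer: -2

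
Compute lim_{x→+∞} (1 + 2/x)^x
As x → +∞: this is the defining limit (1 + 2/x)^x → e^2.
Limit = e^(2).

Final answer: e^(2)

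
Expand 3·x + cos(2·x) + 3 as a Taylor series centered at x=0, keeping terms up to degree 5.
2·x^4/3 - 2·x^2 + 3·x + 4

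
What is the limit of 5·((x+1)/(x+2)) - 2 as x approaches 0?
Direct substitution at x = 0 gives 1/2.

Final answer: 1/2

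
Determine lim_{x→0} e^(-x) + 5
Direct substitution at x = 0 gives 6.

Final answer: 6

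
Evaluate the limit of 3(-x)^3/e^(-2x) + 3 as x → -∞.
The quotient is an ∞/∞ indeterminate form as x → -∞.
Compare growth rates of the dominant terms (exponentials ≫ polynomials ≫ logarithms), or apply L'Hôpital's rule; the quotient → 0.
Adding the constant: 0 + 3 = 3. Limit = 3.

Final answer: 3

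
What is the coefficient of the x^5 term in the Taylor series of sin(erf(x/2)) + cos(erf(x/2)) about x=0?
Expand to order 5: sin(erf(x/2)) + cos(erf(x/2)) = x^5·(1/(120·π^(5/2)) + 1/(160·√(π)) + 1/(24·π^(3/2))) + x^4·(1/(24·π^2) + 1/(12·π)) + x^3·(-1/(12·√(π)) - 1/(6·π^(3/2))) - x^2/(2·π) + x/√(π) + 1 + O(x^6).
The coefficient of x^5 is 1/(120·π^(5/2)) + 1/(160·√(π)) + 1/(24·π^(3/2)).

Final answer: 1/(120·π^(5/2)) + 1/(160·√(π)) + 1/(24·π^(3/2))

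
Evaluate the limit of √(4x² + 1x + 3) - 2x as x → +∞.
As x → +∞: multiply by the conjugate to get (1x+3)/(√(4x²+1x+3)+2x); the denominator ~ 4x, so the limit is 1/4.
Limit = 1/4.

Final answer: 1/4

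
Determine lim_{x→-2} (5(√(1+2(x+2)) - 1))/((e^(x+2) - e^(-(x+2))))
Both numerator and denominator → 0 as x → -2; this is a 0/0 indeterminate form.
Expand each to leading order near x = -2: numerator ~ 5·(x + 2), denominator ~ 2·(x + 2).
The limit of the ratio is 5/2.

Final answer: 5/2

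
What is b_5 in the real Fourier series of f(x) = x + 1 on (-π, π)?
b_5 = (1/π) ∫_{-π}^{π} f(x)·sin(5x) dx.
Evaluate the integral (use parity and integration by parts as needed): b_5 = 2/5.

Final answer: 2/5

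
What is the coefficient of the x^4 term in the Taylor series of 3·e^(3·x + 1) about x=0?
Expand to order 4: 3·e^(3·x + 1) = 81·e·x^4/8 + 27·e·x^3/2 + 27·e·x^2/2 + 9·e·x + 3·e + O(x^5).
The coefficient of x^4 is 81·e/8.

Final answer: 81·e/8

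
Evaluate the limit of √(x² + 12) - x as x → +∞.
This is an ∞ − ∞ indeterminate form.
Multiply and divide by the conjugate √(x²+12) + x; the x² terms cancel, leaving 12/(√(x²+12)+x) → 0.
Limit = 0.

Final answer: 0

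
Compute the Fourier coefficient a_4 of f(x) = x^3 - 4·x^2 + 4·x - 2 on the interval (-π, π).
a_4 = (1/π) ∫_{-π}^{π} f(x)·cos(4x) dx.
Evaluate the integral (use parity and integration by parts as needed): a_4 = -1.

Final answer: -1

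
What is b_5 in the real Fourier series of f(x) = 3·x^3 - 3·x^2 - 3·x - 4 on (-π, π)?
b_5 = (1/π) ∫_{-π}^{π} f(x)·sin(5x) dx.
Evaluate the integral (use parity and integration by parts as needed): b_5 = -186/125 + 6·π^2/5.

Final answer: -186/125 + 6·π^2/5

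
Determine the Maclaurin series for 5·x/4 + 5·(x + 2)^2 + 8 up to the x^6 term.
5·x^2 + 85·x/4 + 28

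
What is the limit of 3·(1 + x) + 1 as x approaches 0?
Direct substitution at x = 0 gives 4.

Final answer: 4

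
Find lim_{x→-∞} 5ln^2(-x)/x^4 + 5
The quotient is an ∞/∞ indeterminate form as x → -∞.
Compare growth rates of the dominant terms (exponentials ≫ polynomials ≫ logarithms), or apply L'Hôpital's rule; the quotient → 0.
Adding the constant: 0 + 5 = 5. Limit = 5.

Final answer: 5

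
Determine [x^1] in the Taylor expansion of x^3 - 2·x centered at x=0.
Expand to order 1: x^3 - 2·x = -2·x + O(x^2).
The coefficient of x^1 is -2.

Final answer: -2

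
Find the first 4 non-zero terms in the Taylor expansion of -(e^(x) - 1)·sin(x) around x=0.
x^6/90 + x^5/24 - x^3/2 - x^2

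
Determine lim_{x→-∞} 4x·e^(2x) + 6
The product is a 0·∞ indeterminate form at x → -∞.
Rewrite the product as 4x / e^(-2x) (an ∞/∞ form) and apply L'Hôpital, or use the standard hierarchy e^(2|x|) ≫ |x| as x → -∞.
The indeterminate product → 0, so the limit = 6.

Final answer: 6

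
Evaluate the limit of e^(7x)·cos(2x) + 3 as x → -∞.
Evaluate the dominant behaviour as x → -∞; each term tends to a finite value or vanishes.
Limit = 3.

Final answer: 3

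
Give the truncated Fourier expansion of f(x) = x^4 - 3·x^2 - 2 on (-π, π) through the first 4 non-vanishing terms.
(60 - 8·π^2)·cos(x) + (-6 + 2·π^2)·cos(2·x) + (52/27 - 8·π^2/9)·cos(3·x) - π^2 - 2 + π^4/5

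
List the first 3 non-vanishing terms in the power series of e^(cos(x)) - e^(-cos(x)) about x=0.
x^4·(-e^(-1)/12 + e/6) + x^2·(-e/2 - e^(-1)/2) - e^(-1) + e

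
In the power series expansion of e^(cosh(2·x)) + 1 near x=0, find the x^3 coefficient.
Expand to order 3: e^(cosh(2·x)) + 1 = 2·e·x^2 + 1 + e + O(x^4).
The coefficient of x^3 is 0.

Final answer: 0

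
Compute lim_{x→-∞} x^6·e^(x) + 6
The product is a 0·∞ indeterminate form at x → -∞.
Rewrite the product as x^6 / e^(-x) (an ∞/∞ form) and apply L'Hôpital, or use the standard hierarchy e^(|x|) ≫ |x^6| as x → -∞.
The indeterminate product → 0, so the limit = 6.

Final answer: 6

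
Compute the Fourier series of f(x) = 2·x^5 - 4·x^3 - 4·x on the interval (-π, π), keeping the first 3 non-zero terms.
(-88·π^2 + 4·π^4 + 520)·sin(x) + (-2·π^4 - 17 + 14·π^2)·sin(2·x) + (-152·π^2/27 + 88/81 + 4·π^4/3)·sin(3·x)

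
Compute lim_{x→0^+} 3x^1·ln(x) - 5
The product is a 0·∞ indeterminate form at x → 0⁺.
Rewrite the product as 3·ln(x) / x^(-1) and apply L'Hôpital, or use the standard hierarchy x^(-1) ≫ |ln x| as x → 0⁺.
The indeterminate product → 0, so the limit = -5.

Final answer: -5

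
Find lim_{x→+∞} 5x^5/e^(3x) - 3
The quotient is an ∞/∞ indeterminate form as x → +∞.
The exponential denominator e^(3x) dominates the polynomial numerator (e^x ≫ x^5 as x → ∞), so the quotient → 0.
Adding the constant: 0 - 3 = -3. Limit = -3.

Final answer: -3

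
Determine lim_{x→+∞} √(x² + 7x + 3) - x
As x → +∞: multiply by the conjugate to get (7x+3)/(√(x²+7x+3)+x); the denominator ~ 2x, so the limit is 7/2.
Limit = 7/2.

Final answer: 7/2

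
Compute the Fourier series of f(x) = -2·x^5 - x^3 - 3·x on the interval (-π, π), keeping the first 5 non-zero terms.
(-474 - 4·π^4 + 78·π^2)·sin(x) + (-9·π^2 + 33/2 + 2·π^4)·sin(2·x) + (-4·π^4/3 - 286/81 + 62·π^2/27)·sin(3·x) + (-3·π^2/4 + 57/32 + π^4)·sin(4·x) + (-4·π^4/5 - 786/625 + 6·π^2/25)·sin(5·x)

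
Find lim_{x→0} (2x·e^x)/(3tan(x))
Both numerator and denominator → 0 as x → 0; this is a 0/0 indeterminate form.
Expand each to leading order near x = 0: numerator ~ 2·x, denominator ~ 3·x.
The limit of the ratio is 2/3.

Final answer: 2/3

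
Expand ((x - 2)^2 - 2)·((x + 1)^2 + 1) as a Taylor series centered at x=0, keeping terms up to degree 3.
-2·x^3 - 4·x^2 - 4·x + 4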